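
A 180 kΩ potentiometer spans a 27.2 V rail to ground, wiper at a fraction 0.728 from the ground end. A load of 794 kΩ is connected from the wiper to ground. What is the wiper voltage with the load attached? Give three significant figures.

The wiper splits the pot into (1−α)R = 48.96 kΩ above and αR = 131.0 kΩ below.
Lower section ‖ load = 112.5 kΩ.
V_wiper = 27.2 × 112.5/(48.96 + 112.5) = 19.0 V.

V ≈ 19.0 V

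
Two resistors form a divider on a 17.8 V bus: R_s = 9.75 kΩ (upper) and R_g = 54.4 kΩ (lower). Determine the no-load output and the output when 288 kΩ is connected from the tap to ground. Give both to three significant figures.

Open-circuit: V = 17.8 × 54.4/(9.75 + 54.4) = 15.1 V.
With the load, R_g becomes R_g‖R_L = 45.76 kΩ, so V = 17.8 × 45.76/55.51 = 14.7 V.

Unloaded: 15.1 V; loaded: 14.7 V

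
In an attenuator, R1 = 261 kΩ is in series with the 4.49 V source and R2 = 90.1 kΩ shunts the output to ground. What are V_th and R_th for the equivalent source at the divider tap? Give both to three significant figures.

V_th is the open-circuit tap voltage: 4.49 × 90.1/(261 + 90.1) = 1.15 V.
With the supply zeroed, R1 and R2 appear in parallel from the tap: R_th = R1‖R2 = (261 × 90.1)/351.1 = 67.0 kΩ.

V_th = 1.15 V, R_th = 67.0 kΩ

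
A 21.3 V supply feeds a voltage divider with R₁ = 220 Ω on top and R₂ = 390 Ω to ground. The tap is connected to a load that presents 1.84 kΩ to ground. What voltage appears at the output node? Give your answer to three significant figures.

V_out ≈ 12.7 V

The load sits in parallel with R₂: R₂‖R_L = (390 × 1840) / (390 + 1840) = 321.8 Ω.
V_out = 21.3 × 321.8 / (220 + 321.8) = 21.3 × 321.8/541.8 = 12.7 V.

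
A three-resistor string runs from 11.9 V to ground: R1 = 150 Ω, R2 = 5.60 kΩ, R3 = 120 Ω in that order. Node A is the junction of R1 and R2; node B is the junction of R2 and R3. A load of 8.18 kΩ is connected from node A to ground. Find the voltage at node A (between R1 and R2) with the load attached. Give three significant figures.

V ≈ 11.4 V

Below node A the series string R2+R3 = 5720 Ω sits in parallel with the 8180 Ω load: 3366 Ω.
V_A = 11.9 × 3366/(150 + 3366) = 11.4 V.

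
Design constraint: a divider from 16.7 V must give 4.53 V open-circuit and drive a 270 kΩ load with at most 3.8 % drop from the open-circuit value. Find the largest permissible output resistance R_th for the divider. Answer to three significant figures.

R_th ≤ 10.7 kΩ

Loading drop = R_th/(R_th + R_L) ≤ 0.0380, so R_th ≤ R_L · ε/(1−ε) = 270 kΩ × 0.0380/0.9620 = 10.7 kΩ.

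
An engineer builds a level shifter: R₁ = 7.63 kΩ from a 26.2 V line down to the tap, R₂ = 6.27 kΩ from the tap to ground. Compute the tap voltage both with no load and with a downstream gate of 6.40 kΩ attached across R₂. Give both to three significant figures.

Open-circuit: V = 26.2 × 6.27/(7.63 + 6.27) = 11.8 V.
With the load, R₂ becomes R₂‖R_L = 3.167 kΩ, so V = 26.2 × 3.167/10.80 = 7.69 V.

Unloaded: 11.8 V; loaded: 7.69 V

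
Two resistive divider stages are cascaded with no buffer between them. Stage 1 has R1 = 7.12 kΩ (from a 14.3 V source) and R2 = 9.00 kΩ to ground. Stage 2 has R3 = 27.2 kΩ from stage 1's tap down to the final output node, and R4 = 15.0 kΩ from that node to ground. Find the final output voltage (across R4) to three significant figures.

V_out ≈ 2.59 V

Stage 2 presents R3+R4 = 42.20 kΩ as a load on stage 1's tap.
Stage 1's lower leg becomes R2‖(R3+R4) = 7.418 kΩ, so V_mid = 14.3 × 7.418/14.54 = 7.297 V.
Stage 2 is itself unloaded: V_out = V_mid × R4/(R3+R4) = 7.297 × 15.0/42.20 = 2.59 V.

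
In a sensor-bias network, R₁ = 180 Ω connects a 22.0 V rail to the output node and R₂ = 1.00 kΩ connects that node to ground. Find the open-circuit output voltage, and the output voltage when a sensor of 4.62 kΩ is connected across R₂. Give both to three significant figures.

Open-circuit: V = 22.0 × 1000/(180 + 1000) = 18.6 V.
With the load, R₂ becomes R₂‖R_L = 822.1 Ω, so V = 22.0 × 822.1/1002 = 18.0 V.

Unloaded: 18.6 V; loaded: 18.0 V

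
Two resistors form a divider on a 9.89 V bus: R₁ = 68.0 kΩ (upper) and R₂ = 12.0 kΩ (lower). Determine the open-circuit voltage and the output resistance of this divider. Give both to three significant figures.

V_th is the open-circuit tap voltage: 9.89 × 12.0/(68.0 + 12.0) = 1.48 V.
With the supply zeroed, R₁ and R₂ appear in parallel from the tap: R_th = R₁‖R₂ = (68.0 × 12.0)/80.00 = 10.2 kΩ.

V_th = 1.48 V, R_th = 10.2 kΩ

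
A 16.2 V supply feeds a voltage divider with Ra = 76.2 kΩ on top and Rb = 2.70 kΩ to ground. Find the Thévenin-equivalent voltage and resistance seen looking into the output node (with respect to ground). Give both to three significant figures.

V_th is the open-circuit tap voltage: 16.2 × 2.70/(76.2 + 2.70) = 0.554 V.
With the supply zeroed, Ra and Rb appear in parallel from the tap: R_th = Ra‖Rb = (76.2 × 2.70)/78.90 = 2.61 kΩ.

V_th = 0.554 V, R_th = 2.61 kΩ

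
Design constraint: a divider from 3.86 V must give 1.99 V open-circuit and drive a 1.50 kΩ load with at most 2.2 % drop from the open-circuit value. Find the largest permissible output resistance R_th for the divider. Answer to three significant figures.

Loading drop = R_th/(R_th + R_L) ≤ 0.0220, so R_th ≤ R_L · ε/(1−ε) = 1.50 kΩ × 0.0220/0.9780 = 33.7 Ω.
(Any R1, R2 with R2/(R1+R2) = 0.516 and R1‖R2 ≤ 33.7 Ω will meet the spec.)

R_th ≤ 33.7 Ω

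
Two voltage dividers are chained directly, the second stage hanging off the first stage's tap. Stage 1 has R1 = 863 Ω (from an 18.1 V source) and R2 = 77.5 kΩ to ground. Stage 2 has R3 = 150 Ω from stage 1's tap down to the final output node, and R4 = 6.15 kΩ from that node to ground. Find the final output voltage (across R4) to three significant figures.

V_out ≈ 15.4 V

Stage 2 presents R3+R4 = 6300 Ω as a load on stage 1's tap.
Stage 1's lower leg becomes R2‖(R3+R4) = 5826 Ω, so V_mid = 18.1 × 5826/6689 = 15.76 V.
Stage 2 is itself unloaded: V_out = V_mid × R4/(R3+R4) = 15.76 × 6150/6300 = 15.4 V.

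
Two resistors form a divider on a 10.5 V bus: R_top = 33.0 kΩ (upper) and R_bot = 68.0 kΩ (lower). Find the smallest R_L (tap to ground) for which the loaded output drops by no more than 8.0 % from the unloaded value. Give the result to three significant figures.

Output resistance R_th = R_top‖R_bot = (33.0 × 68.0)/101.0 = 22.22 kΩ.
The fractional drop is R_th/(R_th + R_L); requiring this ≤ 0.0800 gives R_L ≥ R_th(1/0.0800 − 1) = 22.22 × 11.50 = 256 kΩ.

R_L(min) ≈ 256 kΩ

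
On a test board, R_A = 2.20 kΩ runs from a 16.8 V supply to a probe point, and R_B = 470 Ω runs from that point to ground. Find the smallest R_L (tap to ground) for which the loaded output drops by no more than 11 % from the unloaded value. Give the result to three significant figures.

Output resistance R_th = R_A‖R_B = (2200 × 470)/2670 = 387.3 Ω.
The fractional drop is R_th/(R_th + R_L); requiring this ≤ 0.110 gives R_L ≥ R_th(1/0.110 − 1) = 387.3 × 8.091 = 3.13 kΩ.

R_L(min) ≈ 3.13 kΩ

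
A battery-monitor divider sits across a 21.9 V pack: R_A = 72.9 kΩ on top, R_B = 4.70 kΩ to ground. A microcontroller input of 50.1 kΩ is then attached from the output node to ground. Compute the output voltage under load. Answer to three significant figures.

V_out ≈ 1.22 V

The load sits in parallel with R_B: R_B‖R_L = (4.70 × 50.1) / (4.70 + 50.1) = 4.297 kΩ.
V_out = 21.9 × 4.297 / (72.9 + 4.297) = 21.9 × 4.297/77.20 = 1.22 V.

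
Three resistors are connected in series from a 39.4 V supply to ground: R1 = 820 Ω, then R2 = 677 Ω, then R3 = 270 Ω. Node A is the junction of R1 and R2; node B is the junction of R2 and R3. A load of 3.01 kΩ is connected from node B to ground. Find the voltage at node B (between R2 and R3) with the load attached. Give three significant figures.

At node B, R3 is in parallel with the load: R3‖R_L = 247.8 Ω.
Below node A the resistance is R2 + (R3‖R_L) = 924.8 Ω, so V_A = 39.4 × 924.8/1745 = 20.88 V.
Then V_B = V_A × (R3‖R_L)/(R2 + R3‖R_L) = 20.88 × 247.8/924.8 = 5.60 V.

V ≈ 5.60 V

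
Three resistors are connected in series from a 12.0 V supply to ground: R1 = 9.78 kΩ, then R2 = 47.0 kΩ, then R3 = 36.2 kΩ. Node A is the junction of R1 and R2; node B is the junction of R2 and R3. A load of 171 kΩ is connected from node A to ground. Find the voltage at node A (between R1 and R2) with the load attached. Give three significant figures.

V ≈ 10.2 V

Below node A the series string R2+R3 = 83.20 kΩ sits in parallel with the 171 kΩ load: 55.97 kΩ.
V_A = 12.0 × 55.97/(9.78 + 55.97) = 10.2 V.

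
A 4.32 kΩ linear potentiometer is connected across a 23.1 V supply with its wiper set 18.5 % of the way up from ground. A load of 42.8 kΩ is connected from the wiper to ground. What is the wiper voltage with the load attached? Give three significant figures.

V ≈ 4.21 V

The wiper splits the pot into (1−α)R = 3521 Ω above and αR = 799.2 Ω below.
Lower section ‖ load = 784.6 Ω.
V_wiper = 23.1 × 784.6/(3521 + 784.6) = 4.21 V.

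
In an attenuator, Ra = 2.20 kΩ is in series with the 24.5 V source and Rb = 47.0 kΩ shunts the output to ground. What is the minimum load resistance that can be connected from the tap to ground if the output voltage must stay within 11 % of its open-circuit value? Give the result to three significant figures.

R_L(min) ≈ 17.0 kΩ

Output resistance R_th = Ra‖Rb = (2.20 × 47.0)/49.20 = 2.102 kΩ.
The fractional drop is R_th/(R_th + R_L); requiring this ≤ 0.110 gives R_L ≥ R_th(1/0.110 − 1) = 2.102 × 8.091 = 17.0 kΩ.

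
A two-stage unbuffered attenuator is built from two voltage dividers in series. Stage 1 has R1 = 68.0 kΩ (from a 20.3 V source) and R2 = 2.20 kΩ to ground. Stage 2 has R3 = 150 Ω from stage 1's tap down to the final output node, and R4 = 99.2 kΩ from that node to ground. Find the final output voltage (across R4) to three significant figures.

V_out ≈ 0.622 V

Stage 2 presents R3+R4 = 99350 Ω as a load on stage 1's tap.
Stage 1's lower leg becomes R2‖(R3+R4) = 2152 Ω, so V_mid = 20.3 × 2152/70150 = 0.6228 V.
Stage 2 is itself unloaded: V_out = V_mid × R4/(R3+R4) = 0.6228 × 99200/99350 = 0.622 V.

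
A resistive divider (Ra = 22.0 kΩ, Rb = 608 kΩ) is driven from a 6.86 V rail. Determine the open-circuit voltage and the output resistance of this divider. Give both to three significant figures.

V_th is the open-circuit tap voltage: 6.86 × 608/(22.0 + 608) = 6.62 V.
With the supply zeroed, Ra and Rb appear in parallel from the tap: R_th = Ra‖Rb = (22.0 × 608)/630.0 = 21.2 kΩ.

V_th = 6.62 V, R_th = 21.2 kΩ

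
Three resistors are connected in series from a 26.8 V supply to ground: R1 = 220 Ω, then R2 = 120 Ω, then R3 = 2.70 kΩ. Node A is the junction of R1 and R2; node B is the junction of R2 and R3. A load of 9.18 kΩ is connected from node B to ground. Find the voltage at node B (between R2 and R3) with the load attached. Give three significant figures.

At node B, R3 is in parallel with the load: R3‖R_L = 2086 Ω.
Below node A the resistance is R2 + (R3‖R_L) = 2206 Ω, so V_A = 26.8 × 2206/2426 = 24.37 V.
Then V_B = V_A × (R3‖R_L)/(R2 + R3‖R_L) = 24.37 × 2086/2206 = 23.0 V.

V ≈ 23.0 V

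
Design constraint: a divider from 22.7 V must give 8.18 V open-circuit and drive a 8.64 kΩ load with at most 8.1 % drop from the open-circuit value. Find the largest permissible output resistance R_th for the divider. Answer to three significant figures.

Loading drop = R_th/(R_th + R_L) ≤ 0.0810, so R_th ≤ R_L · ε/(1−ε) = 8.64 kΩ × 0.0810/0.9190 = 762 Ω.
(Any R1, R2 with R2/(R1+R2) = 0.360 and R1‖R2 ≤ 762 Ω will meet the spec.)

R_th ≤ 762 Ω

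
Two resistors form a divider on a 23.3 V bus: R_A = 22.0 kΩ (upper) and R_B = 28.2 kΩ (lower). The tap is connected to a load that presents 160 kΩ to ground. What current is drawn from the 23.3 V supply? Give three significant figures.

I ≈ 0.507 mA

R_B‖R_L = 23.97 kΩ, so the source sees R_A + R_B‖R_L = 45.97 kΩ.
I = 23.3 V / 45.97 kΩ = 0.507 mA.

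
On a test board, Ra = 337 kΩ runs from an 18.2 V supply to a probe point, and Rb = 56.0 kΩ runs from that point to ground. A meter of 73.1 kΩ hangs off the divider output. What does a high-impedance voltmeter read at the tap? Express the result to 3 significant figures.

V_out ≈ 1.57 V

The load sits in parallel with Rb: Rb‖R_L = (56.0 × 73.1) / (56.0 + 73.1) = 31.71 kΩ.
V_out = 18.2 × 31.71 / (337 + 31.71) = 18.2 × 31.71/368.7 = 1.57 V.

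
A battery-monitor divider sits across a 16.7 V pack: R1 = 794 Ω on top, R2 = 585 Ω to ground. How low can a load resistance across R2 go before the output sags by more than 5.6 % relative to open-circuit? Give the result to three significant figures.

R_L(min) ≈ 5.68 kΩ

Output resistance R_th = R1‖R2 = (794 × 585)/1379 = 336.8 Ω.
The fractional drop is R_th/(R_th + R_L); requiring this ≤ 0.0560 gives R_L ≥ R_th(1/0.0560 − 1) = 336.8 × 16.86 = 5.68 kΩ.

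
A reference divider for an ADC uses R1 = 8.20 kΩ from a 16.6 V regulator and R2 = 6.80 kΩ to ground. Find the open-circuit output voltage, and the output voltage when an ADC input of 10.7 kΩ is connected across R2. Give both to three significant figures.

Open-circuit: V = 16.6 × 6.80/(8.20 + 6.80) = 7.53 V.
With the load, R2 becomes R2‖R_L = 4.158 kΩ, so V = 16.6 × 4.158/12.36 = 5.59 V.

Unloaded: 7.53 V; loaded: 5.59 V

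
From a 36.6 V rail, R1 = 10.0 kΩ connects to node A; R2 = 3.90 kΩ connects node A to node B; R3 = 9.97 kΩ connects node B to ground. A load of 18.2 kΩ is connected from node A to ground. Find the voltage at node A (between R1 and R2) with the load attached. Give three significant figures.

V ≈ 16.1 V

Below node A the series string R2+R3 = 13.87 kΩ sits in parallel with the 18.2 kΩ load: 7.871 kΩ.
V_A = 36.6 × 7.871/(10.0 + 7.871) = 16.1 V.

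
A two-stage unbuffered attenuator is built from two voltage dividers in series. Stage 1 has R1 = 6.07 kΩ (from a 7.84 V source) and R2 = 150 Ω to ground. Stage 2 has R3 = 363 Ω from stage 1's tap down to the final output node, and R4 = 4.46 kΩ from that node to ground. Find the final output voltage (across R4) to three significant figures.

V_out ≈ 0.170 V

Stage 2 presents R3+R4 = 4823 Ω as a load on stage 1's tap.
Stage 1's lower leg becomes R2‖(R3+R4) = 145.5 Ω, so V_mid = 7.84 × 145.5/6215 = 0.1835 V.
Stage 2 is itself unloaded: V_out = V_mid × R4/(R3+R4) = 0.1835 × 4460/4823 = 0.170 V.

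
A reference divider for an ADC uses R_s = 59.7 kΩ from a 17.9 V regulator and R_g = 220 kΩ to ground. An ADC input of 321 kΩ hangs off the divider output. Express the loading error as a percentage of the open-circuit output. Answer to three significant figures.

The divider's output (Thévenin) resistance is R_s‖R_g = 46.96 kΩ.
Fractional drop under load = R_th/(R_th + R_L) = 46.96 / (46.96 + 321) = 0.1276.
So the output falls by 12.8 %.

12.8 %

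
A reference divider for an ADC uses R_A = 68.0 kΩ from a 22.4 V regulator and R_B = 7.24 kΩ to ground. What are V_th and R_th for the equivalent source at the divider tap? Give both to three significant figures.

V_th is the open-circuit tap voltage: 22.4 × 7.24/(68.0 + 7.24) = 2.16 V.
With the supply zeroed, R_A and R_B appear in parallel from the tap: R_th = R_A‖R_B = (68.0 × 7.24)/75.24 = 6.54 kΩ.

V_th = 2.16 V, R_th = 6.54 kΩ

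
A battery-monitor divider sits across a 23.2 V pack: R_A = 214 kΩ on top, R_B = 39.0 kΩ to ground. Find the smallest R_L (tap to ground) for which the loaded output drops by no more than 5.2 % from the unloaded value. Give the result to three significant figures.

Output resistance R_th = R_A‖R_B = (214 × 39.0)/253.0 = 32.99 kΩ.
The fractional drop is R_th/(R_th + R_L); requiring this ≤ 0.0520 gives R_L ≥ R_th(1/0.0520 − 1) = 32.99 × 18.23 = 601 kΩ.

R_L(min) ≈ 601 kΩ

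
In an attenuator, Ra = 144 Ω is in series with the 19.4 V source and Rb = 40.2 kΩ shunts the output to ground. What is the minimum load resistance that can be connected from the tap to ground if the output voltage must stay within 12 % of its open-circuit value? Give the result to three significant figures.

R_L(min) ≈ 1.05 kΩ

Output resistance R_th = Ra‖Rb = (144 × 40200)/40340 = 143.5 Ω.
The fractional drop is R_th/(R_th + R_L); requiring this ≤ 0.120 gives R_L ≥ R_th(1/0.120 − 1) = 143.5 × 7.333 = 1.05 kΩ.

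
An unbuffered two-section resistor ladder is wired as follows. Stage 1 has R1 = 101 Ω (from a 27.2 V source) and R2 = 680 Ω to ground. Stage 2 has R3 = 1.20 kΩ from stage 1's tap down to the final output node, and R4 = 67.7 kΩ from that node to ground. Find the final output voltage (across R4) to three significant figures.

Stage 2 presents R3+R4 = 68900 Ω as a load on stage 1's tap.
Stage 1's lower leg becomes R2‖(R3+R4) = 673.4 Ω, so V_mid = 27.2 × 673.4/774.4 = 23.65 V.
Stage 2 is itself unloaded: V_out = V_mid × R4/(R3+R4) = 23.65 × 67700/68900 = 23.2 V.

V_out ≈ 23.2 V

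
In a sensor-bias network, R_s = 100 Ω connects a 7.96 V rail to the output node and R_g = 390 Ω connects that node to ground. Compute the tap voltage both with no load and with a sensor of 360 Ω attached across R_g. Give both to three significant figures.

Unloaded: 6.34 V; loaded: 5.19 V

Open-circuit: V = 7.96 × 390/(100 + 390) = 6.34 V.
With the load, R_g becomes R_g‖R_L = 187.2 Ω, so V = 7.96 × 187.2/287.2 = 5.19 V.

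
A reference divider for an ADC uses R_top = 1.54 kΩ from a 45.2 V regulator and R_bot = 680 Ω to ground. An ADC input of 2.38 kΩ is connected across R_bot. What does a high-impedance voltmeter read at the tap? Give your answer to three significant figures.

The load sits in parallel with R_bot: R_bot‖R_L = (680 × 2380) / (680 + 2380) = 528.9 Ω.
V_out = 45.2 × 528.9 / (1540 + 528.9) = 45.2 × 528.9/2069 = 11.6 V.
(Unloaded it would have been 13.8 V.)

V_out ≈ 11.6 V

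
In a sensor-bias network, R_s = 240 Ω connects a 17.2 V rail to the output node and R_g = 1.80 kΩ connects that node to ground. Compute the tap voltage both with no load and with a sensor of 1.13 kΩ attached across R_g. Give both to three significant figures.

Unloaded: 15.2 V; loaded: 12.8 V

Open-circuit: V = 17.2 × 1800/(240 + 1800) = 15.2 V.
With the load, R_g becomes R_g‖R_L = 694.2 Ω, so V = 17.2 × 694.2/934.2 = 12.8 V.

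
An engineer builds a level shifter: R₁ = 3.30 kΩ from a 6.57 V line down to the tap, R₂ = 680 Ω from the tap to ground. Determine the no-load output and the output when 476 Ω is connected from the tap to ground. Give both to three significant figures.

Open-circuit: V = 6.57 × 680/(3300 + 680) = 1.12 V.
With the load, R₂ becomes R₂‖R_L = 280.0 Ω, so V = 6.57 × 280.0/3580 = 0.514 V.

Unloaded: 1.12 V; loaded: 0.514 V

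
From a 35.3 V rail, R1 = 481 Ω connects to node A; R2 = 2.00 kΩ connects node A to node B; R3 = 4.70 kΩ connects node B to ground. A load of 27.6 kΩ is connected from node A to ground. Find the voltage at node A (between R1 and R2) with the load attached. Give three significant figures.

Below node A the series string R2+R3 = 6700 Ω sits in parallel with the 27600 Ω load: 5391 Ω.
V_A = 35.3 × 5391/(481 + 5391) = 32.4 V.

V ≈ 32.4 V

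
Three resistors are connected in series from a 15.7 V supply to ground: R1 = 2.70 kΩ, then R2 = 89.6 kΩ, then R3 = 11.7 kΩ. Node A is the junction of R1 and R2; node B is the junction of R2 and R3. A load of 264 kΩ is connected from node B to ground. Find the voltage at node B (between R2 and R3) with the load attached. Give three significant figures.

At node B, R3 is in parallel with the load: R3‖R_L = 11.20 kΩ.
Below node A the resistance is R2 + (R3‖R_L) = 100.8 kΩ, so V_A = 15.7 × 100.8/103.5 = 15.29 V.
Then V_B = V_A × (R3‖R_L)/(R2 + R3‖R_L) = 15.29 × 11.20/100.8 = 1.70 V.

V ≈ 1.70 V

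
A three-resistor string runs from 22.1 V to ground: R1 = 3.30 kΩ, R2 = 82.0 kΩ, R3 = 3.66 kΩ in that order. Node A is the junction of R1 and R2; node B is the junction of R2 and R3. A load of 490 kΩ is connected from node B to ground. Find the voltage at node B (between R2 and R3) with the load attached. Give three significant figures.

V ≈ 0.903 V

At node B, R3 is in parallel with the load: R3‖R_L = 3.633 kΩ.
Below node A the resistance is R2 + (R3‖R_L) = 85.63 kΩ, so V_A = 22.1 × 85.63/88.93 = 21.28 V.
Then V_B = V_A × (R3‖R_L)/(R2 + R3‖R_L) = 21.28 × 3.633/85.63 = 0.903 V.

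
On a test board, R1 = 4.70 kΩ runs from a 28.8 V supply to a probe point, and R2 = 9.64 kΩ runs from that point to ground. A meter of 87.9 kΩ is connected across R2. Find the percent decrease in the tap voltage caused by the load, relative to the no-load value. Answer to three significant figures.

3.47 %

The divider's output (Thévenin) resistance is R1‖R2 = 3.160 kΩ.
Fractional drop under load = R_th/(R_th + R_L) = 3.160 / (3.160 + 87.9) = 0.03470.
So the output falls by 3.47 %.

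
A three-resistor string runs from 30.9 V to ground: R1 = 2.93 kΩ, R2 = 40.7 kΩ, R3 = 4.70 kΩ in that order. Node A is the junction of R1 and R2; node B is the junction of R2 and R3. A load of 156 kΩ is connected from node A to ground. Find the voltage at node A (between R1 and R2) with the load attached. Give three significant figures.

Below node A the series string R2+R3 = 45.40 kΩ sits in parallel with the 156 kΩ load: 35.17 kΩ.
V_A = 30.9 × 35.17/(2.93 + 35.17) = 28.5 V.

V ≈ 28.5 V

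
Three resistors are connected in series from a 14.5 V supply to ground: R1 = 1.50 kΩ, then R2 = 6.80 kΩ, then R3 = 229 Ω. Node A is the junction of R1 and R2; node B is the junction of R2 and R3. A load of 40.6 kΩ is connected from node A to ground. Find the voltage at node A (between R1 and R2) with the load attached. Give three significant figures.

Below node A the series string R2+R3 = 7029 Ω sits in parallel with the 40600 Ω load: 5992 Ω.
V_A = 14.5 × 5992/(1500 + 5992) = 11.6 V.

V ≈ 11.6 V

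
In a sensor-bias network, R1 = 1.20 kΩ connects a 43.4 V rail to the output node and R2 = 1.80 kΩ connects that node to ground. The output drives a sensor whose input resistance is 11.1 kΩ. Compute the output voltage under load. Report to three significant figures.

The load sits in parallel with R2: R2‖R_L = (1.80 × 11.1) / (1.80 + 11.1) = 1.549 kΩ.
V_out = 43.4 × 1.549 / (1.20 + 1.549) = 43.4 × 1.549/2.749 = 24.5 V.
(Unloaded it would have been 26.0 V.)

V_out ≈ 24.5 V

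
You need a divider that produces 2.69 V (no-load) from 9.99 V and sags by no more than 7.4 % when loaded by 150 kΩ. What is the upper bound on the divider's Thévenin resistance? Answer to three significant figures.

Loading drop = R_th/(R_th + R_L) ≤ 0.0740, so R_th ≤ R_L · ε/(1−ε) = 150 kΩ × 0.0740/0.9260 = 12.0 kΩ.

R_th ≤ 12.0 kΩ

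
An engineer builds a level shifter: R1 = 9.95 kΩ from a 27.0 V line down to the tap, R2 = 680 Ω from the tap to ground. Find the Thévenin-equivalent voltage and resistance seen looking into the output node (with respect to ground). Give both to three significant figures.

V_th is the open-circuit tap voltage: 27.0 × 680/(9950 + 680) = 1.73 V.
With the supply zeroed, R1 and R2 appear in parallel from the tap: R_th = R1‖R2 = (9950 × 680)/10630 = 637 Ω.

V_th = 1.73 V, R_th = 637 Ω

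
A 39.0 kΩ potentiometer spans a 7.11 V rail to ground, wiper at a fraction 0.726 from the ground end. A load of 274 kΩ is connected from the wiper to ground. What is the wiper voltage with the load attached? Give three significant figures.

The wiper splits the pot into (1−α)R = 10.69 kΩ above and αR = 28.31 kΩ below.
Lower section ‖ load = 25.66 kΩ.
V_wiper = 7.11 × 25.66/(10.69 + 25.66) = 5.02 V.

V ≈ 5.02 V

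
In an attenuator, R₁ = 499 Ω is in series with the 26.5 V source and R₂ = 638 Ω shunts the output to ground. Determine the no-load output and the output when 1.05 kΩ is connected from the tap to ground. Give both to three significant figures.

Unloaded: 14.9 V; loaded: 11.7 V

Open-circuit: V = 26.5 × 638/(499 + 638) = 14.9 V.
With the load, R₂ becomes R₂‖R_L = 396.9 Ω, so V = 26.5 × 396.9/895.9 = 11.7 V.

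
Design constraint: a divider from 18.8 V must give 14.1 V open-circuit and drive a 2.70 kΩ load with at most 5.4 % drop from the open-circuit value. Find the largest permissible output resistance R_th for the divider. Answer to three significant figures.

R_th ≤ 154 Ω

Loading drop = R_th/(R_th + R_L) ≤ 0.0540, so R_th ≤ R_L · ε/(1−ε) = 2.70 kΩ × 0.0540/0.9460 = 154 Ω.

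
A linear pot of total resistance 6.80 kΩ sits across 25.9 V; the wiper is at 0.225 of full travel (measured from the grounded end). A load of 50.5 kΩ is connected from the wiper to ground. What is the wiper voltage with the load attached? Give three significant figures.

V ≈ 5.69 V

The wiper splits the pot into (1−α)R = 5.270 kΩ above and αR = 1.530 kΩ below.
Lower section ‖ load = 1.485 kΩ.
V_wiper = 25.9 × 1.485/(5.270 + 1.485) = 5.69 V.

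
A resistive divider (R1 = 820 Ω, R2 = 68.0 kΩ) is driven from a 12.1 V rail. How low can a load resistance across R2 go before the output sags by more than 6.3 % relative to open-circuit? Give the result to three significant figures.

Output resistance R_th = R1‖R2 = (820 × 68000)/68820 = 810.2 Ω.
The fractional drop is R_th/(R_th + R_L); requiring this ≤ 0.0630 gives R_L ≥ R_th(1/0.0630 − 1) = 810.2 × 14.87 = 12.1 kΩ.

R_L(min) ≈ 12.1 kΩ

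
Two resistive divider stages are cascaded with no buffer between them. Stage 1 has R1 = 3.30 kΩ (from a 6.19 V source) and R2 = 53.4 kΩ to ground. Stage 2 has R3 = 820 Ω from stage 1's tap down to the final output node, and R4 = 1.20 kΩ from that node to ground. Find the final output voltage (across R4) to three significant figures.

Stage 2 presents R3+R4 = 2020 Ω as a load on stage 1's tap.
Stage 1's lower leg becomes R2‖(R3+R4) = 1946 Ω, so V_mid = 6.19 × 1946/5246 = 2.296 V.
Stage 2 is itself unloaded: V_out = V_mid × R4/(R3+R4) = 2.296 × 1200/2020 = 1.36 V.

V_out ≈ 1.36 V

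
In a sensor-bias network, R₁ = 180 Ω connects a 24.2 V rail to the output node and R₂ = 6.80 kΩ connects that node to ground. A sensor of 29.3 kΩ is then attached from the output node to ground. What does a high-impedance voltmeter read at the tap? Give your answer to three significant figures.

V_out ≈ 23.4 V

The load sits in parallel with R₂: R₂‖R_L = (6800 × 29300) / (6800 + 29300) = 5519 Ω.
V_out = 24.2 × 5519 / (180 + 5519) = 24.2 × 5519/5699 = 23.4 V.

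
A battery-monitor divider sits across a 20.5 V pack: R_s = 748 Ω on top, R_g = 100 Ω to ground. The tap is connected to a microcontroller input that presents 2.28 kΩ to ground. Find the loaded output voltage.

V_out ≈ 2.33 V

The load sits in parallel with R_g: R_g‖R_L = (100 × 2280) / (100 + 2280) = 95.80 Ω.
V_out = 20.5 × 95.80 / (748 + 95.80) = 20.5 × 95.80/843.8 = 2.33 V.
(Unloaded it would have been 2.42 V.)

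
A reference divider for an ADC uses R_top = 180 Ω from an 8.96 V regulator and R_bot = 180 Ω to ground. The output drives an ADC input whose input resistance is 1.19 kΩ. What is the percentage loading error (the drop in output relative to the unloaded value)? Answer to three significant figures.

7.03 %

The divider's output (Thévenin) resistance is R_top‖R_bot = 90.00 Ω.
Fractional drop under load = R_th/(R_th + R_L) = 90.00 / (90.00 + 1190) = 0.07031.
So the output falls by 7.03 %.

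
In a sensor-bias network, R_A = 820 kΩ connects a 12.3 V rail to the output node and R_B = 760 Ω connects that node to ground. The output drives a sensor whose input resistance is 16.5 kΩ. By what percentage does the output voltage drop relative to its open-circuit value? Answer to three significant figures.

The divider's output (Thévenin) resistance is R_A‖R_B = 759.3 Ω.
Fractional drop under load = R_th/(R_th + R_L) = 759.3 / (759.3 + 16500) = 0.04399.
So the output falls by 4.40 %.

4.40 %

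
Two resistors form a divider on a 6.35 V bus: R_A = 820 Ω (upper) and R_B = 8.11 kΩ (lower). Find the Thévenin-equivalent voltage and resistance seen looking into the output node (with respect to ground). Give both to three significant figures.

V_th = 5.77 V, R_th = 745 Ω

V_th is the open-circuit tap voltage: 6.35 × 8110/(820 + 8110) = 5.77 V.
With the supply zeroed, R_A and R_B appear in parallel from the tap: R_th = R_A‖R_B = (820 × 8110)/8930 = 745 Ω.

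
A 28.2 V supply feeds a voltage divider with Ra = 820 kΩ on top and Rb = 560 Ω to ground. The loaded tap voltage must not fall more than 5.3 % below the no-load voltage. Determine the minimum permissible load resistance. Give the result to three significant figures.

R_L(min) ≈ 10.0 kΩ

Output resistance R_th = Ra‖Rb = (820000 × 560)/820600 = 559.6 Ω.
The fractional drop is R_th/(R_th + R_L); requiring this ≤ 0.0530 gives R_L ≥ R_th(1/0.0530 − 1) = 559.6 × 17.87 = 10.0 kΩ.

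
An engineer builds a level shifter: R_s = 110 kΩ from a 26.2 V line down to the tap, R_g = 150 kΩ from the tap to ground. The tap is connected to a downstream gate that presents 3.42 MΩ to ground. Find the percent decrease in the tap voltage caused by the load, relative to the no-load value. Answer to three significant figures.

1.82 %

The divider's output (Thévenin) resistance is R_s‖R_g = 63.46 kΩ.
Fractional drop under load = R_th/(R_th + R_L) = 63.46 / (63.46 + 3420) = 0.01822.
So the output falls by 1.82 %.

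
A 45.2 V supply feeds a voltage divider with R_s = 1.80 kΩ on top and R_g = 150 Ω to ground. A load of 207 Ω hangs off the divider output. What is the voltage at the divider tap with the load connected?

V_out ≈ 2.08 V

The load sits in parallel with R_g: R_g‖R_L = (150 × 207) / (150 + 207) = 86.97 Ω.
V_out = 45.2 × 86.97 / (1800 + 86.97) = 45.2 × 86.97/1887 = 2.08 V.
(Unloaded it would have been 3.48 V.)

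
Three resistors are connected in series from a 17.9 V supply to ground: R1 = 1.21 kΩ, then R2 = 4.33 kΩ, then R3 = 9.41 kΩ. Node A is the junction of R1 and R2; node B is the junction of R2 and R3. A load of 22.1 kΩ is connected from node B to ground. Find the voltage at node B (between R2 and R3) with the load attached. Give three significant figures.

At node B, R3 is in parallel with the load: R3‖R_L = 6.600 kΩ.
Below node A the resistance is R2 + (R3‖R_L) = 10.93 kΩ, so V_A = 17.9 × 10.93/12.14 = 16.12 V.
Then V_B = V_A × (R3‖R_L)/(R2 + R3‖R_L) = 16.12 × 6.600/10.93 = 9.73 V.

V ≈ 9.73 V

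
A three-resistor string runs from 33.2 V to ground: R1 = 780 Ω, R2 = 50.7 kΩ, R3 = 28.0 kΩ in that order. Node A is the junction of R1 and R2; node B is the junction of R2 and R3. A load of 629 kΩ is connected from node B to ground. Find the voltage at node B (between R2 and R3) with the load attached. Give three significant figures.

V ≈ 11.4 V

At node B, R3 is in parallel with the load: R3‖R_L = 26810 Ω.
Below node A the resistance is R2 + (R3‖R_L) = 77510 Ω, so V_A = 33.2 × 77510/78290 = 32.87 V.
Then V_B = V_A × (R3‖R_L)/(R2 + R3‖R_L) = 32.87 × 26810/77510 = 11.4 V.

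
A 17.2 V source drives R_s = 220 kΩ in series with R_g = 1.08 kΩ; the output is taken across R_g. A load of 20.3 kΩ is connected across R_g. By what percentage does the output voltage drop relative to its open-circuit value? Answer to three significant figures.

5.03 %

The divider's output (Thévenin) resistance is R_s‖R_g = 1.075 kΩ.
Fractional drop under load = R_th/(R_th + R_L) = 1.075 / (1.075 + 20.3) = 0.05028.
So the output falls by 5.03 %.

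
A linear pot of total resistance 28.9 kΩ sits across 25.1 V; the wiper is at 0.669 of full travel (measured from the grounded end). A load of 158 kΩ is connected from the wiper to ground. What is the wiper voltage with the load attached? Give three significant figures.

The wiper splits the pot into (1−α)R = 9.566 kΩ above and αR = 19.33 kΩ below.
Lower section ‖ load = 17.23 kΩ.
V_wiper = 25.1 × 17.23/(9.566 + 17.23) = 16.1 V.

V ≈ 16.1 V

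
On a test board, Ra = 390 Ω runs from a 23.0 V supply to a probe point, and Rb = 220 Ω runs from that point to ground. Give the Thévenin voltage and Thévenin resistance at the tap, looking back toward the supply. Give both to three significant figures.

V_th is the open-circuit tap voltage: 23.0 × 220/(390 + 220) = 8.30 V.
With the supply zeroed, Ra and Rb appear in parallel from the tap: R_th = Ra‖Rb = (390 × 220)/610.0 = 141 Ω.

V_th = 8.30 V, R_th = 141 Ω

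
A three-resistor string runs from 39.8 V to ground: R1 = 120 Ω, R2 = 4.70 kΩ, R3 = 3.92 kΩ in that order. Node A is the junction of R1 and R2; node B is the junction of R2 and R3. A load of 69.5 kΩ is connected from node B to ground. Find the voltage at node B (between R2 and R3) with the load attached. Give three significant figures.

V ≈ 17.3 V

At node B, R3 is in parallel with the load: R3‖R_L = 3711 Ω.
Below node A the resistance is R2 + (R3‖R_L) = 8411 Ω, so V_A = 39.8 × 8411/8531 = 39.24 V.
Then V_B = V_A × (R3‖R_L)/(R2 + R3‖R_L) = 39.24 × 3711/8411 = 17.3 V.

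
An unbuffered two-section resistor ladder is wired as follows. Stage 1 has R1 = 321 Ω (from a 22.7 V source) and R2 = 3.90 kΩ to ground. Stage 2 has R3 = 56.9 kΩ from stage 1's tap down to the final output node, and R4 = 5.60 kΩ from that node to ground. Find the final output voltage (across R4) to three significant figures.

Stage 2 presents R3+R4 = 62500 Ω as a load on stage 1's tap.
Stage 1's lower leg becomes R2‖(R3+R4) = 3671 Ω, so V_mid = 22.7 × 3671/3992 = 20.87 V.
Stage 2 is itself unloaded: V_out = V_mid × R4/(R3+R4) = 20.87 × 5600/62500 = 1.87 V.

V_out ≈ 1.87 V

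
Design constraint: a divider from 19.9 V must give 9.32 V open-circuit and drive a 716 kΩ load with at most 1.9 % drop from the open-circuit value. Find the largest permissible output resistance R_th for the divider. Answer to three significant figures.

Loading drop = R_th/(R_th + R_L) ≤ 0.0190, so R_th ≤ R_L · ε/(1−ε) = 716 kΩ × 0.0190/0.9810 = 13.9 kΩ.

R_th ≤ 13.9 kΩ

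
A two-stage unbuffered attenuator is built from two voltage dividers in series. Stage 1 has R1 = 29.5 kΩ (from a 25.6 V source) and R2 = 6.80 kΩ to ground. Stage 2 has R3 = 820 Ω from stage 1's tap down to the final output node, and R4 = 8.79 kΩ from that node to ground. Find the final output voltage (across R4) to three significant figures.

Stage 2 presents R3+R4 = 9610 Ω as a load on stage 1's tap.
Stage 1's lower leg becomes R2‖(R3+R4) = 3982 Ω, so V_mid = 25.6 × 3982/33480 = 3.045 V.
Stage 2 is itself unloaded: V_out = V_mid × R4/(R3+R4) = 3.045 × 8790/9610 = 2.78 V.

V_out ≈ 2.78 V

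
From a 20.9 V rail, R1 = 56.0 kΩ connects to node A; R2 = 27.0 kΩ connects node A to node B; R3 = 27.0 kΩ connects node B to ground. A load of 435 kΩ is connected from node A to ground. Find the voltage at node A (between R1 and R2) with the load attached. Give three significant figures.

V ≈ 9.65 V

Below node A the series string R2+R3 = 54.00 kΩ sits in parallel with the 435 kΩ load: 48.04 kΩ.
V_A = 20.9 × 48.04/(56.0 + 48.04) = 9.65 V.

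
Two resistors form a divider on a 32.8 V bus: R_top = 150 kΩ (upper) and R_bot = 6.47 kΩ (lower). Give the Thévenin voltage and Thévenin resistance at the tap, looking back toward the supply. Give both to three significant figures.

V_th = 1.36 V, R_th = 6.20 kΩ

V_th is the open-circuit tap voltage: 32.8 × 6.47/(150 + 6.47) = 1.36 V.
With the supply zeroed, R_top and R_bot appear in parallel from the tap: R_th = R_top‖R_bot = (150 × 6.47)/156.5 = 6.20 kΩ.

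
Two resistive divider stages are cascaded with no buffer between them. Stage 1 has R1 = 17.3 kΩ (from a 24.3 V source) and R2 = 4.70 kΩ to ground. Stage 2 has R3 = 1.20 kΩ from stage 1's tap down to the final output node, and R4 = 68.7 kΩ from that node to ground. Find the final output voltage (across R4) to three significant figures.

Stage 2 presents R3+R4 = 69.90 kΩ as a load on stage 1's tap.
Stage 1's lower leg becomes R2‖(R3+R4) = 4.404 kΩ, so V_mid = 24.3 × 4.404/21.70 = 4.931 V.
Stage 2 is itself unloaded: V_out = V_mid × R4/(R3+R4) = 4.931 × 68.7/69.90 = 4.85 V.

V_out ≈ 4.85 V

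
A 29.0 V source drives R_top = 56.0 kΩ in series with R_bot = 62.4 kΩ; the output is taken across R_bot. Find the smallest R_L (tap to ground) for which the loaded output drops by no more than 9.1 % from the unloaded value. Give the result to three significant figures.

Output resistance R_th = R_top‖R_bot = (56.0 × 62.4)/118.4 = 29.51 kΩ.
The fractional drop is R_th/(R_th + R_L); requiring this ≤ 0.0910 gives R_L ≥ R_th(1/0.0910 − 1) = 29.51 × 9.989 = 295 kΩ.

R_L(min) ≈ 295 kΩ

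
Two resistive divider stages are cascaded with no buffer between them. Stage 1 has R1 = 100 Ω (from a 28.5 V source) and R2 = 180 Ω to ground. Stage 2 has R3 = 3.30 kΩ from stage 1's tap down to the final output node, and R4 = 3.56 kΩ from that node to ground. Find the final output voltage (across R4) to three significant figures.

Stage 2 presents R3+R4 = 6860 Ω as a load on stage 1's tap.
Stage 1's lower leg becomes R2‖(R3+R4) = 175.4 Ω, so V_mid = 28.5 × 175.4/275.4 = 18.15 V.
Stage 2 is itself unloaded: V_out = V_mid × R4/(R3+R4) = 18.15 × 3560/6860 = 9.42 V.

V_out ≈ 9.42 V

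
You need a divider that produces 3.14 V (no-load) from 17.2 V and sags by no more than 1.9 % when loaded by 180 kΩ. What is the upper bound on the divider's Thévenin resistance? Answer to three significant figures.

R_th ≤ 3.49 kΩ

Loading drop = R_th/(R_th + R_L) ≤ 0.0190, so R_th ≤ R_L · ε/(1−ε) = 180 kΩ × 0.0190/0.9810 = 3.49 kΩ.
(Any R1, R2 with R2/(R1+R2) = 0.183 and R1‖R2 ≤ 3.49 kΩ will meet the spec.)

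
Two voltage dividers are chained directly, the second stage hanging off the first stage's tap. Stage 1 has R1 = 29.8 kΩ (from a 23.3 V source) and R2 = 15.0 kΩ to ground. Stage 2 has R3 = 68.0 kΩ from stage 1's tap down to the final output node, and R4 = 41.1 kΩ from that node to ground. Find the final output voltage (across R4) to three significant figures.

Stage 2 presents R3+R4 = 109.1 kΩ as a load on stage 1's tap.
Stage 1's lower leg becomes R2‖(R3+R4) = 13.19 kΩ, so V_mid = 23.3 × 13.19/42.99 = 7.148 V.
Stage 2 is itself unloaded: V_out = V_mid × R4/(R3+R4) = 7.148 × 41.1/109.1 = 2.69 V.

V_out ≈ 2.69 V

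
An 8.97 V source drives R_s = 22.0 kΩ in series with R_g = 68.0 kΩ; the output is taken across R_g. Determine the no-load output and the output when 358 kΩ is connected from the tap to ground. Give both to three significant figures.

Unloaded: 6.78 V; loaded: 6.48 V

Open-circuit: V = 8.97 × 68.0/(22.0 + 68.0) = 6.78 V.
With the load, R_g becomes R_g‖R_L = 57.15 kΩ, so V = 8.97 × 57.15/79.15 = 6.48 V.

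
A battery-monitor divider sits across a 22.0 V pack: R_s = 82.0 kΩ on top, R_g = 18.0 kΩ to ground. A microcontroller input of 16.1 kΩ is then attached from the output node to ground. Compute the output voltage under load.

The load sits in parallel with R_g: R_g‖R_L = (18.0 × 16.1) / (18.0 + 16.1) = 8.499 kΩ.
V_out = 22.0 × 8.499 / (82.0 + 8.499) = 22.0 × 8.499/90.50 = 2.07 V.
(Unloaded it would have been 3.96 V.)

V_out ≈ 2.07 V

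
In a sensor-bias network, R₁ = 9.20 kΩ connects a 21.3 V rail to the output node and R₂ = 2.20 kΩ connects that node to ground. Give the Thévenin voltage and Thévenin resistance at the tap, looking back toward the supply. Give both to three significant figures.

V_th is the open-circuit tap voltage: 21.3 × 2.20/(9.20 + 2.20) = 4.11 V.
With the supply zeroed, R₁ and R₂ appear in parallel from the tap: R_th = R₁‖R₂ = (9.20 × 2.20)/11.40 = 1.78 kΩ.

V_th = 4.11 V, R_th = 1.78 kΩ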